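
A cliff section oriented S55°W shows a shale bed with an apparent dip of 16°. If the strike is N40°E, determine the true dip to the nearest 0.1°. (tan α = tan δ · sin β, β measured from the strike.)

47.9°

The section is 15° from the strike.
tan δ = tan α / sin β = tan 16° / sin 15° = 0.2867 / 0.2588 = 1.1079
true dip = arctan 1.1079 = 47.93°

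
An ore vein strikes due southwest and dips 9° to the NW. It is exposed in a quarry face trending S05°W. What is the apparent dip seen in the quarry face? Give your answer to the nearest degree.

6°

The strike is due southwest and the section trends S05°W; the acute angle between them is β = 40°.
tan(apparent dip) = tan 9° · sin 40° = 0.1018
apparent dip = arctan 0.1018 = 5.81°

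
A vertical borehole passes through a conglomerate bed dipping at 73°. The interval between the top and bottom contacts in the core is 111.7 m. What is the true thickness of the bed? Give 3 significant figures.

True thickness t = h · cos(dip) = 111.7 × cos 73°
t = 111.7 × 0.2924 = 32.658 m

32.7 m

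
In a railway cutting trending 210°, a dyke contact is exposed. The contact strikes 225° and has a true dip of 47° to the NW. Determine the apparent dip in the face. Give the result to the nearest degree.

16°

The section lies 15° from the strike.
tan α = tan 47° × sin 15° = 1.0724 × 0.2588 = 0.2775
apparent dip = arctan 0.2775 = 15.51°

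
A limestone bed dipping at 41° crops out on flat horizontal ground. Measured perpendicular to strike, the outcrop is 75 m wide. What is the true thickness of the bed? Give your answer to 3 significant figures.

True thickness t = w · sin(dip) = 75 × sin 41°
t = 75 × 0.6561 = 49.204 m

49.2 m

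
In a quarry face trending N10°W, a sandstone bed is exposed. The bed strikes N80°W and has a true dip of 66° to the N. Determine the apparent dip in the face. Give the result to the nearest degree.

The strike is N80°W and the section trends N10°W; the acute angle between them is β = 70°.
tan α = tan 66° × sin 70° = 2.2460 × 0.9397 = 2.1106
α = arctan(2.1106) = 64.65°

65°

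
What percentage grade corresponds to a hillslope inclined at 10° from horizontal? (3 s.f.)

17.6%

grade % = 100 × tan 10° = 100 × 0.1763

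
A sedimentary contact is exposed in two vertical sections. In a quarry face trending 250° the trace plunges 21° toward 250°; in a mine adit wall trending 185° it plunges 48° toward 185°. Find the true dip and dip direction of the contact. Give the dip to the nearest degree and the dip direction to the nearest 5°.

Each apparent-dip line lies in the plane. As unit vectors (x east, y north, z up), v₁ plunges 21°→250° and v₂ plunges 48°→185°.
n = v₁ × v₂ = (-0.002, -0.631, 0.566) (taken with n_z > 0).
Dip δ = arctan(|n_h|/n_z) = arctan(0.631/0.566) = 48.1°.
Dip direction = azimuth of (n_x, n_y) = atan2(-0.002, -0.631) = 180°.

true dip 48°, dip direction 180°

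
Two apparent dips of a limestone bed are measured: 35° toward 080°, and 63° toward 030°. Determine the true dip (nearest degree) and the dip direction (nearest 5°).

true dip 64°, dip direction 010°

The two traces are lines in the plane: v₁ = (sin 80°·cos 35°, cos 80°·cos 35°, −sin 35°), v₂ = (sin 30°·cos 63°, cos 30°·cos 63°, −sin 63°).
n = v₁ × v₂ = (0.099, 0.589, 0.285) (taken with n_z > 0).
Dip δ = arctan(|n_h|/n_z) = arctan(0.597/0.285) = 64.5°.
Dip direction = azimuth of (n_x, n_y) = atan2(0.099, 0.589) = 10°.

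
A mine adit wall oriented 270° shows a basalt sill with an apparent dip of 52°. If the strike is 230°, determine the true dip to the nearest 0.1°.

63.3°

The section is 40° from the strike.
tan δ = tan α / sin β = tan 52° / sin 40° = 1.2799 / 0.6428 = 1.9912
δ = arctan(1.9912) = 63.33°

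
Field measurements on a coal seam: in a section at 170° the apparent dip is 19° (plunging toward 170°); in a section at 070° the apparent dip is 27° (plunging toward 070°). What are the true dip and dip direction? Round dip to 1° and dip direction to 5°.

Represent each trace as a vector plunging at its apparent dip toward its trend (east-north-up frame): v₁ = (0.164, -0.931, -0.326), v₂ = (0.837, 0.305, -0.454).
The plane normal is n = v₁ × v₂ ∝ (0.522, -0.198, 0.830).
True dip = arccos(n_z / |n|) = arccos(0.8297) = 33.9°.
Dip direction = atan2(0.522, -0.198) = 111° (azimuth of n's horizontal projection).

true dip 34°, dip direction 110°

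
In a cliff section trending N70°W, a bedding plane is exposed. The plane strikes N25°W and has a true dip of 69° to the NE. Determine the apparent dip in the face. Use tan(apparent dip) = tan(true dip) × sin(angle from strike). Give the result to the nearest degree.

62°

Angle between strike (N25°W) and section (N70°W): β = 45°.
tan α = tan 69° × sin 45° = 2.6051 × 0.7071 = 1.8421
apparent dip = arctan 1.8421 = 61.50°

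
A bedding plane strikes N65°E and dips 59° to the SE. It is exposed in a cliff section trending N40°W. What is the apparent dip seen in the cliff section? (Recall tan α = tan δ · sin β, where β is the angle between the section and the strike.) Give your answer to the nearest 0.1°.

58.1°

The strike is N65°E and the section trends N40°W; the acute angle between them is β = 75°.
tan(apparent dip) = tan 59° · sin 75° = 1.6076
α = arctan(1.6076) = 58.12°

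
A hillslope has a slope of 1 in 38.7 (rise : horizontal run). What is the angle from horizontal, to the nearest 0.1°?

tan θ = 1/38.7 = 0.0258
θ = arctan(0.0258) = 1.48°

1.5°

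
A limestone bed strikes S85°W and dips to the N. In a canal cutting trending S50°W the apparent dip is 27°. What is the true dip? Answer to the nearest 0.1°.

41.6°

β = acute angle between strike S85°W and section S50°W = 35°.
tan δ = tan α / sin β = tan 27° / sin 35° = 0.5095 / 0.5736 = 0.8883
δ = arctan(0.8883) = 41.62°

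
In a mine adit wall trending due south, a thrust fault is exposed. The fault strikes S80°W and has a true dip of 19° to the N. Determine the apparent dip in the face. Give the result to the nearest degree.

The section lies 80° from the strike.
tan(apparent dip) = tan 19° · sin 80° = 0.3391
apparent dip = arctan 0.3391 = 18.73°

19°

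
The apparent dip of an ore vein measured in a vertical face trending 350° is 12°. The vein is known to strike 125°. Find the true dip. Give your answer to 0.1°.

β = acute angle between strike 125° and section 350° = 45°.
tan(true dip) = tan 12° / sin 45° = 0.3006
true dip = arctan 0.3006 = 16.73°

16.7°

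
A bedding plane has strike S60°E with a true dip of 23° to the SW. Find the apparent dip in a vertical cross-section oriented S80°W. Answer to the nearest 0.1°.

Angle between strike (S60°E) and section (S80°W): β = 40°.
tan(apparent dip) = tan 23° · sin 40° = 0.2728
apparent dip = arctan 0.2728 = 15.26°

15.3°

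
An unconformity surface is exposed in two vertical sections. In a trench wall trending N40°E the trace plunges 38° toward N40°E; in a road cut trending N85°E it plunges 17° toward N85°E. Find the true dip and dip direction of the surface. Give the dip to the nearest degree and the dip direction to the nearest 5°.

The two traces are lines in the plane: v₁ = (sin 40°·cos 38°, cos 40°·cos 38°, −sin 38°), v₂ = (sin 85°·cos 17°, cos 85°·cos 17°, −sin 17°).
The plane normal is n = v₁ × v₂ ∝ (0.125, 0.438, 0.533).
Dip δ = arctan(|n_h|/n_z) = arctan(0.456/0.533) = 40.6°.
The horizontal component of n points toward azimuth atan2(n_x, n_y) = 16°, the dip direction.

true dip 41°, dip direction 015°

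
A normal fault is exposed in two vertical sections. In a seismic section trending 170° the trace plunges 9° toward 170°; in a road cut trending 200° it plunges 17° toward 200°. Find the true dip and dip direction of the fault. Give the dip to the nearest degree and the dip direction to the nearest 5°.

true dip 20°, dip direction 235°

Represent each trace as a vector plunging at its apparent dip toward its trend (east-north-up frame): v₁ = (0.172, -0.973, -0.156), v₂ = (-0.327, -0.899, -0.292).
Cross product v₁ × v₂ gives the pole to the plane: n ∝ (-0.144, -0.101, 0.472).
tan δ = √(n_x²+n_y²)/n_z = 0.176/0.472, so δ = 20.4°.
Dip direction = atan2(-0.144, -0.101) = 235° (azimuth of n's horizontal projection).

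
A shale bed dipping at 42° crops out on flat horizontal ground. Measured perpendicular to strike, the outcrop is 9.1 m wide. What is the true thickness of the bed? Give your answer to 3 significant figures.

6.09 m

True thickness t = w · sin(dip) = 9.1 × sin 42°
t = 9.1 × 0.6691 = 6.089 m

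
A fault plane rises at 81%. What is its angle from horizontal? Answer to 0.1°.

tan θ = 81/100 = 0.8100
θ = arctan(0.8100) = 39.01°

39.0°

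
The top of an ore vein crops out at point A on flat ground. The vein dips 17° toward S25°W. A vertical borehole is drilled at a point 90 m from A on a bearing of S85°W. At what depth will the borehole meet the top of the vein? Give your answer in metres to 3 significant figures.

13.8 m

The hole lies 60° from the dip direction, so the down-dip offset is 90 × cos 60° = 45.00 m.
Depth = down-dip offset × tan(dip) = 45.00 × tan 17° = 45.00 × 0.3057
Depth = 13.76 m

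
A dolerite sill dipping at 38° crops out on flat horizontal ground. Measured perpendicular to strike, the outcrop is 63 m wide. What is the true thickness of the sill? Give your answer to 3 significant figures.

True thickness t = w · sin(dip) = 63 × sin 38°
t = 63 × 0.6157 = 38.787 m

38.8 m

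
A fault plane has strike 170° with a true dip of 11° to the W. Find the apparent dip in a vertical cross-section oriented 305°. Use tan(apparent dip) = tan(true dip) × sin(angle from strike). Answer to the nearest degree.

The strike is 170° and the section trends 305°; the acute angle between them is β = 45°.
tan α = tan 11° × sin 45° = 0.1944 × 0.7071 = 0.1374
apparent dip = arctan 0.1374 = 7.83°

8°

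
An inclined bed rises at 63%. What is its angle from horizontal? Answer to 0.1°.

32.2°

tan θ = 63/100 = 0.6300
θ = arctan(0.6300) = 32.21°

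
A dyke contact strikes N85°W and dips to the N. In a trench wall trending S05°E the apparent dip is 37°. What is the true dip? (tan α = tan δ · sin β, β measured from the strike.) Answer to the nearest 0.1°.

37.4°

β = acute angle between strike N85°W and section S05°E = 80°.
tan(true dip) = tan 37° / sin 80° = 0.7652
δ = arctan(0.7652) = 37.42°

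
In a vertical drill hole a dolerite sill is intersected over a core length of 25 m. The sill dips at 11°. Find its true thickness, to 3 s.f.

24.5 m

True thickness t = h · cos(dip) = 25 × cos 11°
t = 25 × 0.9816 = 24.541 m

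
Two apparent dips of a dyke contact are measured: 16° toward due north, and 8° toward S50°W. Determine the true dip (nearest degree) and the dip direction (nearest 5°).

true dip 27°, dip direction 305°

Each apparent-dip line lies in the plane. As unit vectors (x east, y north, z up), v₁ plunges 16°→due north and v₂ plunges 8°→S50°W.
The plane normal is n = v₁ × v₂ ∝ (-0.309, 0.209, 0.729).
Dip δ = arctan(|n_h|/n_z) = arctan(0.373/0.729) = 27.1°.
Dip direction = atan2(-0.309, 0.209) = 304° (azimuth of n's horizontal projection).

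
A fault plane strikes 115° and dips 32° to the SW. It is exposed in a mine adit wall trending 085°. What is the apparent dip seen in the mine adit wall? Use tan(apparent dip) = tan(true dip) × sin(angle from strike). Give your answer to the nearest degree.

Angle between strike (115°) and section (085°): β = 30°.
tan α = tan 32° × sin 30° = 0.6249 × 0.5000 = 0.3124
apparent dip = arctan 0.3124 = 17.35°

17°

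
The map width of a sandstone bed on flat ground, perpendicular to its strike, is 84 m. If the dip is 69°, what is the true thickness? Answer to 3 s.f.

78.4 m

True thickness t = w · sin(dip) = 84 × sin 69°
t = 84 × 0.9336 = 78.421 m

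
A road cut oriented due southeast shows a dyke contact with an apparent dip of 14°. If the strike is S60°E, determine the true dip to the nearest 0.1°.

β = acute angle between strike S60°E and section due southeast = 15°.
tan δ = tan α / sin β = tan 14° / sin 15° = 0.2493 / 0.2588 = 0.9633
true dip = arctan 0.9633 = 43.93°

43.9°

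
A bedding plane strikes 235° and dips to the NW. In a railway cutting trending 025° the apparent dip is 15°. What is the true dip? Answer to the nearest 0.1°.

28.2°

The section is 30° from the strike.
tan δ = tan α / sin β = tan 15° / sin 30° = 0.2679 / 0.5000 = 0.5359
δ = arctan(0.5359) = 28.19°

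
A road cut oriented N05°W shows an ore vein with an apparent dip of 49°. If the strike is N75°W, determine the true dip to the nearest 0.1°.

β = acute angle between strike N75°W and section N05°W = 70°.
tan δ = tan α / sin β = tan 49° / sin 70° = 1.1504 / 0.9397 = 1.2242
true dip = arctan 1.2242 = 50.76°

50.8°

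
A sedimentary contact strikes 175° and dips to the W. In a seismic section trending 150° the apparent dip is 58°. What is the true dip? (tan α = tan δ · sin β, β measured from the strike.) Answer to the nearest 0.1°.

β = acute angle between strike 175° and section 150° = 25°.
tan δ = tan α / sin β = tan 58° / sin 25° = 1.6003 / 0.4226 = 3.7867
true dip = arctan 3.7867 = 75.21°

75.2°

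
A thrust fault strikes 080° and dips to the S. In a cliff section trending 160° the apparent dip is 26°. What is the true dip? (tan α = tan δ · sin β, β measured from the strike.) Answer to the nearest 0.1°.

26.3°

β = acute angle between strike 080° and section 160° = 80°.
tan(true dip) = tan 26° / sin 80° = 0.4953
true dip = arctan 0.4953 = 26.35°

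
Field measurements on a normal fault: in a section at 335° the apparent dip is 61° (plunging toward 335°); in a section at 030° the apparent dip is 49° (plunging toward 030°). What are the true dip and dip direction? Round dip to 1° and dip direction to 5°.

true dip 61°, dip direction 340°

Each apparent-dip line lies in the plane. As unit vectors (x east, y north, z up), v₁ plunges 61°→335° and v₂ plunges 49°→030°.
n = v₁ × v₂ = (-0.165, 0.442, 0.261) (taken with n_z > 0).
Dip δ = arctan(|n_h|/n_z) = arctan(0.471/0.261) = 61.1°.
Dip direction = azimuth of (n_x, n_y) = atan2(-0.165, 0.442) = 339°.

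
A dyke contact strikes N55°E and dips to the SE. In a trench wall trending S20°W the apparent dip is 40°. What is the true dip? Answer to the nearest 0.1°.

55.6°

β = acute angle between strike N55°E and section S20°W = 35°.
tan(true dip) = tan 40° / sin 35° = 1.4629
δ = arctan(1.4629) = 55.64°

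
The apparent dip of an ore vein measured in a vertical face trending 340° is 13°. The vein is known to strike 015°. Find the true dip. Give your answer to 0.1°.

21.9°

β = acute angle between strike 015° and section 340° = 35°.
tan δ = tan α / sin β = tan 13° / sin 35° = 0.2309 / 0.5736 = 0.4025
true dip = arctan 0.4025 = 21.93°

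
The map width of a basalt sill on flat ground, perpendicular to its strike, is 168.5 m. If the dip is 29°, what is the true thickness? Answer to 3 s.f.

True thickness t = w · sin(dip) = 168.5 × sin 29°
t = 168.5 × 0.4848 = 81.690 m

81.7 m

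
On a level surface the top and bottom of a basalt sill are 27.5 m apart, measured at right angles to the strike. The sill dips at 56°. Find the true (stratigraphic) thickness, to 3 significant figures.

True thickness t = w · sin(dip) = 27.5 × sin 56°
t = 27.5 × 0.8290 = 22.799 m

22.8 m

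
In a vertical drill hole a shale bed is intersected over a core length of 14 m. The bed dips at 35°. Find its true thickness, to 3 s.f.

11.5 m

True thickness t = h · cos(dip) = 14 × cos 35°
t = 14 × 0.8192 = 11.468 m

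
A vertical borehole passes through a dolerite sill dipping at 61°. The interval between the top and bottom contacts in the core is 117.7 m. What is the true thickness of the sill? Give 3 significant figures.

True thickness t = h · cos(dip) = 117.7 × cos 61°
t = 117.7 × 0.4848 = 57.062 m

57.1 m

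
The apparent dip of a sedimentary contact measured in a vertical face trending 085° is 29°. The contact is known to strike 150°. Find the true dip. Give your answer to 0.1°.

31.5°

β = acute angle between strike 150° and section 085° = 65°.
tan(true dip) = tan 29° / sin 65° = 0.6116
δ = arctan(0.6116) = 31.45°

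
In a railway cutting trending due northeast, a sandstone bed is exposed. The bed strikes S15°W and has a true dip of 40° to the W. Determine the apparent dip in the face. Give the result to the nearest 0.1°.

Angle between strike (S15°W) and section (due northeast): β = 30°.
tan(apparent dip) = tan 40° · sin 30° = 0.4195
α = arctan(0.4195) = 22.76°

22.8°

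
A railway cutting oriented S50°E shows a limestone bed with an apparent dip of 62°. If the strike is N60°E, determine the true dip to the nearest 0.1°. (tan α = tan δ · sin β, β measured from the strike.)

63.5°

β = acute angle between strike N60°E and section S50°E = 70°.
tan δ = tan α / sin β = tan 62° / sin 70° = 1.8807 / 0.9397 = 2.0014
δ = arctan(2.0014) = 63.45°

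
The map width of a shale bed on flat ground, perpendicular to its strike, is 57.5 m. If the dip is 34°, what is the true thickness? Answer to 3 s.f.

True thickness t = w · sin(dip) = 57.5 × sin 34°
t = 57.5 × 0.5592 = 32.154 m

32.2 m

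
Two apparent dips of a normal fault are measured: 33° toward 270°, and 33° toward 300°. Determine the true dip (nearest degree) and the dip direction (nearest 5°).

The two traces are lines in the plane: v₁ = (sin 270°·cos 33°, cos 270°·cos 33°, −sin 33°), v₂ = (sin 300°·cos 33°, cos 300°·cos 33°, −sin 33°).
Cross product v₁ × v₂ gives the pole to the plane: n ∝ (-0.228, 0.061, 0.352).
Dip δ = arctan(|n_h|/n_z) = arctan(0.236/0.352) = 33.9°.
The horizontal component of n points toward azimuth atan2(n_x, n_y) = 285°, the dip direction.

true dip 34°, dip direction 285°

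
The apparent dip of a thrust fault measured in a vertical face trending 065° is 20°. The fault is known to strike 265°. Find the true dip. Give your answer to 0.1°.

46.8°

β = acute angle between strike 265° and section 065° = 20°.
tan δ = tan α / sin β = tan 20° / sin 20° = 0.3640 / 0.3420 = 1.0642
δ = arctan(1.0642) = 46.78°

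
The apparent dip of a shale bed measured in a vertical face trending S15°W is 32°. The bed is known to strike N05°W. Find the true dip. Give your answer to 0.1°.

β = acute angle between strike N05°W and section S15°W = 20°.
tan(true dip) = tan 32° / sin 20° = 1.8270
δ = arctan(1.8270) = 61.31°

61.3°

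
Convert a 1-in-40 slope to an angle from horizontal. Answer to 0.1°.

tan θ = 1/40 = 0.0250
θ = arctan(0.0250) = 1.43°

1.4°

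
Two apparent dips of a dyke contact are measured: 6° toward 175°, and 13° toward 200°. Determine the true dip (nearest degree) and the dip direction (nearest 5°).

true dip 19°, dip direction 245°

Each apparent-dip line lies in the plane. As unit vectors (x east, y north, z up), v₁ plunges 6°→175° and v₂ plunges 13°→200°.
n = v₁ × v₂ = (-0.127, -0.054, 0.410) (taken with n_z > 0).
True dip = arccos(n_z / |n|) = arccos(0.9474) = 18.7°.
Dip direction = azimuth of (n_x, n_y) = atan2(-0.127, -0.054) = 247°.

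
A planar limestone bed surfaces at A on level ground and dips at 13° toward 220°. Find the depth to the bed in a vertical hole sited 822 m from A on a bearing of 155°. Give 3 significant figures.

The hole lies 65° from the dip direction, so the down-dip offset is 822 × cos 65° = 347.39 m.
Depth = down-dip offset × tan(dip) = 347.39 × tan 13° = 347.39 × 0.2309
Depth = 80.20 m

80.2 m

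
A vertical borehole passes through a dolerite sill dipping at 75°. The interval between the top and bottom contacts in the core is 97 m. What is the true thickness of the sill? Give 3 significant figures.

25.1 m

True thickness t = h · cos(dip) = 97 × cos 75°
t = 97 × 0.2588 = 25.105 m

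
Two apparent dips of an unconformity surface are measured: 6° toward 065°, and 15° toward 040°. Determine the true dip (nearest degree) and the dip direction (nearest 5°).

The two traces are lines in the plane: v₁ = (sin 65°·cos 6°, cos 65°·cos 6°, −sin 6°), v₂ = (sin 40°·cos 15°, cos 40°·cos 15°, −sin 15°).
n = v₁ × v₂ = (-0.031, 0.168, 0.406) (taken with n_z > 0).
True dip = arccos(n_z / |n|) = arccos(0.9213) = 22.9°.
Dip direction = azimuth of (n_x, n_y) = atan2(-0.031, 0.168) = 349°.

true dip 23°, dip direction 350°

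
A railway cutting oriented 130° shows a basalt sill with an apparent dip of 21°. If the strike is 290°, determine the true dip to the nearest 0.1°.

The section is 20° from the strike.
tan(true dip) = tan 21° / sin 20° = 1.1223
true dip = arctan 1.1223 = 48.30°

48.3°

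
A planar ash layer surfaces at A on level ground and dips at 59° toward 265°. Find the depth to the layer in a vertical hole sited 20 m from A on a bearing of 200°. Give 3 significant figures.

14.1 m

The hole lies 65° from the dip direction, so the down-dip offset is 20 × cos 65° = 8.45 m.
Depth = down-dip offset × tan(dip) = 8.45 × tan 59° = 8.45 × 1.6643
Depth = 14.07 m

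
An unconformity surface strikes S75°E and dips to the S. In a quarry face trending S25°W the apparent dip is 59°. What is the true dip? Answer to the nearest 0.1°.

The section is 80° from the strike.
tan(true dip) = tan 59° / sin 80° = 1.6900
δ = arctan(1.6900) = 59.39°

59.4°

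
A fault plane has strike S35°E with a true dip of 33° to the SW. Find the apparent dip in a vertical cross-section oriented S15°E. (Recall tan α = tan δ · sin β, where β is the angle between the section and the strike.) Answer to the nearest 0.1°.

12.5°

Angle between strike (S35°E) and section (S15°E): β = 20°.
tan α = tan 33° × sin 20° = 0.6494 × 0.3420 = 0.2221
α = arctan(0.2221) = 12.52°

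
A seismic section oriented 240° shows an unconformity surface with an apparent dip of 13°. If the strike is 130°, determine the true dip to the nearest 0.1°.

β = acute angle between strike 130° and section 240° = 70°.
tan(true dip) = tan 13° / sin 70° = 0.2457
δ = arctan(0.2457) = 13.80°

13.8°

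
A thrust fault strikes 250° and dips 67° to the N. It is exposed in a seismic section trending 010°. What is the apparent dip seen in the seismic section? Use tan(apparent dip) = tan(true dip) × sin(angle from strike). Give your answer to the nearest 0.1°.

63.9°

The strike is 250° and the section trends 010°; the acute angle between them is β = 60°.
tan(apparent dip) = tan 67° · sin 60° = 2.0402
apparent dip = arctan 2.0402 = 63.89°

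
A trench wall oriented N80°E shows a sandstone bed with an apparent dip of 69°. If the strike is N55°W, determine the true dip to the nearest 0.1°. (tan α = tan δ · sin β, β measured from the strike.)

74.8°

The section is 45° from the strike.
tan(true dip) = tan 69° / sin 45° = 3.6842
true dip = arctan 3.6842 = 74.81°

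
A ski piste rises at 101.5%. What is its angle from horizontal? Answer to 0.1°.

45.4°

tan θ = 101.5/100 = 1.0150
θ = arctan(1.0150) = 45.43°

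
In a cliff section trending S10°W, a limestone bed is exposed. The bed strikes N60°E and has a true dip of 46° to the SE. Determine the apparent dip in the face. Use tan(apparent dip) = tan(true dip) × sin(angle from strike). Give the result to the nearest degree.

The strike is N60°E and the section trends S10°W; the acute angle between them is β = 50°.
tan α = tan 46° × sin 50° = 1.0355 × 0.7660 = 0.7933
apparent dip = arctan 0.7933 = 38.42°

38°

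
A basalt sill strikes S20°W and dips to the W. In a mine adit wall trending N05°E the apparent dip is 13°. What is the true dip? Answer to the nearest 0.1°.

β = acute angle between strike S20°W and section N05°E = 15°.
tan δ = tan α / sin β = tan 13° / sin 15° = 0.2309 / 0.2588 = 0.8920
true dip = arctan 0.8920 = 41.73°

41.7°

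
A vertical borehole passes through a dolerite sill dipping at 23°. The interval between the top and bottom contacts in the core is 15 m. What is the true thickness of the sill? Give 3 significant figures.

True thickness t = h · cos(dip) = 15 × cos 23°
t = 15 × 0.9205 = 13.808 m

13.8 m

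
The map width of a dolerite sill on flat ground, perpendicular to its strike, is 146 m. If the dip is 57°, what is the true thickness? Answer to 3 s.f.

True thickness t = w · sin(dip) = 146 × sin 57°
t = 146 × 0.8387 = 122.446 m

122 m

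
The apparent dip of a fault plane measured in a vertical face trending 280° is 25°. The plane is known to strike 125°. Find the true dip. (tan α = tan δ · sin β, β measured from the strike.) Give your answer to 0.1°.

47.8°

The section is 25° from the strike.
tan(true dip) = tan 25° / sin 25° = 1.1034
δ = arctan(1.1034) = 47.81°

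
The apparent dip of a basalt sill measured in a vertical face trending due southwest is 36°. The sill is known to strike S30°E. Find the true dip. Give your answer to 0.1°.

β = acute angle between strike S30°E and section due southwest = 75°.
tan(true dip) = tan 36° / sin 75° = 0.7522
δ = arctan(0.7522) = 36.95°

36.9°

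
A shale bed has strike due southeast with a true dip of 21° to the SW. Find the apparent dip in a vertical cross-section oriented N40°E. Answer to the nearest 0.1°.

20.9°

The section lies 85° from the strike.
tan α = tan 21° × sin 85° = 0.3839 × 0.9962 = 0.3824
α = arctan(0.3824) = 20.93°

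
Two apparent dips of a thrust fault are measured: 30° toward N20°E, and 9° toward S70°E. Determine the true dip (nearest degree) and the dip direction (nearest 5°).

Represent each trace as a vector plunging at its apparent dip toward its trend (east-north-up frame): v₁ = (0.296, 0.814, -0.500), v₂ = (0.928, -0.338, -0.156).
Cross product v₁ × v₂ gives the pole to the plane: n ∝ (0.296, 0.418, 0.855).
Dip δ = arctan(|n_h|/n_z) = arctan(0.512/0.855) = 30.9°.
Dip direction = azimuth of (n_x, n_y) = atan2(0.296, 0.418) = 35°.

true dip 31°, dip direction 035°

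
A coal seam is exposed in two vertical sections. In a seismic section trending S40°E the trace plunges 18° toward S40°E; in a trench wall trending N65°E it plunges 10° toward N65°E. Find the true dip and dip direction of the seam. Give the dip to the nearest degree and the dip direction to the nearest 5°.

The two traces are lines in the plane: v₁ = (sin 140°·cos 18°, cos 140°·cos 18°, −sin 18°), v₂ = (sin 65°·cos 10°, cos 65°·cos 10°, −sin 10°).
n = v₁ × v₂ = (0.255, -0.170, 0.905) (taken with n_z > 0).
Dip δ = arctan(|n_h|/n_z) = arctan(0.306/0.905) = 18.7°.
The horizontal component of n points toward azimuth atan2(n_x, n_y) = 124°, the dip direction.

true dip 19°, dip direction 125°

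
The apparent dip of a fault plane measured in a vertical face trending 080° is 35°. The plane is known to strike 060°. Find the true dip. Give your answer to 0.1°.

β = acute angle between strike 060° and section 080° = 20°.
tan δ = tan α / sin β = tan 35° / sin 20° = 0.7002 / 0.3420 = 2.0473
δ = arctan(2.0473) = 63.97°

64.0°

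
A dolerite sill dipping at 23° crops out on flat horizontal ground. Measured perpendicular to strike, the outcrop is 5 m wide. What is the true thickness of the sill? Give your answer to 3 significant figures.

True thickness t = w · sin(dip) = 5 × sin 23°
t = 5 × 0.3907 = 1.954 m

1.95 m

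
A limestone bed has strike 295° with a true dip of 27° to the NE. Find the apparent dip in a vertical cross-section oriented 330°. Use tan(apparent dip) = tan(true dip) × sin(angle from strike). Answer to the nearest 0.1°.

16.3°

The section lies 35° from the strike.
tan(apparent dip) = tan 27° · sin 35° = 0.2923
apparent dip = arctan 0.2923 = 16.29°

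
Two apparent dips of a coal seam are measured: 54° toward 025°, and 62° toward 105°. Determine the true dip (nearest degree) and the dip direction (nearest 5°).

true dip 65°, dip direction 075°

Each apparent-dip line lies in the plane. As unit vectors (x east, y north, z up), v₁ plunges 54°→025° and v₂ plunges 62°→105°.
The plane normal is n = v₁ × v₂ ∝ (0.569, 0.148, 0.272).
tan δ = √(n_x²+n_y²)/n_z = 0.587/0.272, so δ = 65.2°.
Dip direction = azimuth of (n_x, n_y) = atan2(0.569, 0.148) = 75°.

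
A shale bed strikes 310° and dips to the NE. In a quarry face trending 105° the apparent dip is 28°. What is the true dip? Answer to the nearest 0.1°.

β = acute angle between strike 310° and section 105° = 25°.
tan δ = tan α / sin β = tan 28° / sin 25° = 0.5317 / 0.4226 = 1.2581
δ = arctan(1.2581) = 51.52°

51.5°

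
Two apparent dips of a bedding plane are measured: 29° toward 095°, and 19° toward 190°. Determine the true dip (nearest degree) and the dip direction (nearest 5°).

true dip 34°, dip direction 130°

The two traces are lines in the plane: v₁ = (sin 95°·cos 29°, cos 95°·cos 29°, −sin 29°), v₂ = (sin 190°·cos 19°, cos 190°·cos 19°, −sin 19°).
The plane normal is n = v₁ × v₂ ∝ (0.427, -0.363, 0.824).
tan δ = √(n_x²+n_y²)/n_z = 0.560/0.824, so δ = 34.2°.
The horizontal component of n points toward azimuth atan2(n_x, n_y) = 130°, the dip direction.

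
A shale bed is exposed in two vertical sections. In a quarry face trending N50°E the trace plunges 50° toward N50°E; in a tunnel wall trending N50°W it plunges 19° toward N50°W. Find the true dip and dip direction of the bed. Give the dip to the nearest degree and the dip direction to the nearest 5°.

true dip 53°, dip direction 025°

Each apparent-dip line lies in the plane. As unit vectors (x east, y north, z up), v₁ plunges 50°→N50°E and v₂ plunges 19°→N50°W.
n = v₁ × v₂ = (0.331, 0.715, 0.599) (taken with n_z > 0).
Dip δ = arctan(|n_h|/n_z) = arctan(0.788/0.599) = 52.8°.
Dip direction = azimuth of (n_x, n_y) = atan2(0.331, 0.715) = 25°.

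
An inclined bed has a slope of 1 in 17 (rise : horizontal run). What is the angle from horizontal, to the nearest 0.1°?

tan θ = 1/17 = 0.0588
θ = arctan(0.0588) = 3.37°

3.4°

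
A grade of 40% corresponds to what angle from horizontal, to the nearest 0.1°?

21.8°

tan θ = 40/100 = 0.4000
θ = arctan(0.4000) = 21.80°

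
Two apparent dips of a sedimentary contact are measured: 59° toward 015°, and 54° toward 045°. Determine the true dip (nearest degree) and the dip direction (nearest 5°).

true dip 59°, dip direction 010°

The two traces are lines in the plane: v₁ = (sin 15°·cos 59°, cos 15°·cos 59°, −sin 59°), v₂ = (sin 45°·cos 54°, cos 45°·cos 54°, −sin 54°).
n = v₁ × v₂ = (0.046, 0.248, 0.151) (taken with n_z > 0).
Dip δ = arctan(|n_h|/n_z) = arctan(0.253/0.151) = 59.1°.
Dip direction = azimuth of (n_x, n_y) = atan2(0.046, 0.248) = 11°.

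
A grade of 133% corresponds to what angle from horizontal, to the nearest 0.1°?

tan θ = 133/100 = 1.3300
θ = arctan(1.3300) = 53.06°

53.1°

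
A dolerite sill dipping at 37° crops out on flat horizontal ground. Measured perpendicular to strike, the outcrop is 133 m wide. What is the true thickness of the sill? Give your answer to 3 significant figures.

80.0 m

True thickness t = w · sin(dip) = 133 × sin 37°
t = 133 × 0.6018 = 80.041 m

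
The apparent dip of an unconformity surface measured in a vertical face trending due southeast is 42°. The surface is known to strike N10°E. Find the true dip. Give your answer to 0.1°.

47.7°

The section is 55° from the strike.
tan(true dip) = tan 42° / sin 55° = 1.0992
δ = arctan(1.0992) = 47.71°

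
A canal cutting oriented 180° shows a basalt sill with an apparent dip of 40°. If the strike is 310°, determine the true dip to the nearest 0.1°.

47.6°

β = acute angle between strike 310° and section 180° = 50°.
tan δ = tan α / sin β = tan 40° / sin 50° = 0.8391 / 0.7660 = 1.0954
true dip = arctan 1.0954 = 47.61°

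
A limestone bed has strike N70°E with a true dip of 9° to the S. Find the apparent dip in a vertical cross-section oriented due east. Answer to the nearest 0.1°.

The section lies 20° from the strike.
tan α = tan 9° × sin 20° = 0.1584 × 0.3420 = 0.0542
α = arctan(0.0542) = 3.10°

3.1°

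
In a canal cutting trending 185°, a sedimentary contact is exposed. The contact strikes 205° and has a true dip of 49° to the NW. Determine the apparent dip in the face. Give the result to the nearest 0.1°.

The strike is 205° and the section trends 185°; the acute angle between them is β = 20°.
tan α = tan 49° × sin 20° = 1.1504 × 0.3420 = 0.3934
apparent dip = arctan 0.3934 = 21.48°

21.5°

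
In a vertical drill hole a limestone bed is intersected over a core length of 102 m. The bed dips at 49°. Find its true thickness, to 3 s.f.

True thickness t = h · cos(dip) = 102 × cos 49°
t = 102 × 0.6561 = 66.918 m

66.9 m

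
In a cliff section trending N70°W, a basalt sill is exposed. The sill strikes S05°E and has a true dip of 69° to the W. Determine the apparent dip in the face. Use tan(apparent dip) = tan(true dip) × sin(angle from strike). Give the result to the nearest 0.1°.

67.0°

Angle between strike (S05°E) and section (N70°W): β = 65°.
tan α = tan 69° × sin 65° = 2.6051 × 0.9063 = 2.3610
α = arctan(2.3610) = 67.05°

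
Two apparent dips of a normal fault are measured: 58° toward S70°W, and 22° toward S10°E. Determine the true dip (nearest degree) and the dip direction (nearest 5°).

true dip 58°, dip direction 245°

Each apparent-dip line lies in the plane. As unit vectors (x east, y north, z up), v₁ plunges 58°→S70°W and v₂ plunges 22°→S10°E.
Cross product v₁ × v₂ gives the pole to the plane: n ∝ (-0.706, -0.323, 0.484).
Dip δ = arctan(|n_h|/n_z) = arctan(0.777/0.484) = 58.1°.
Dip direction = azimuth of (n_x, n_y) = atan2(-0.706, -0.323) = 245°.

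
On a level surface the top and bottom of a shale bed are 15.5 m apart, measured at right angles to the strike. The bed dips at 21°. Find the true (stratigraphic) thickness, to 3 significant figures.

5.55 m

True thickness t = w · sin(dip) = 15.5 × sin 21°
t = 15.5 × 0.3584 = 5.555 m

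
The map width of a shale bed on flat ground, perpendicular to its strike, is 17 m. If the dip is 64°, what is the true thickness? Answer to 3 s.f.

True thickness t = w · sin(dip) = 17 × sin 64°
t = 17 × 0.8988 = 15.279 m

15.3 m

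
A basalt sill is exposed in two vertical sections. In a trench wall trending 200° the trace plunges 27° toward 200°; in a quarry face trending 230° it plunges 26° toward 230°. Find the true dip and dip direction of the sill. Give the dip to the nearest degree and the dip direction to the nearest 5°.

Each apparent-dip line lies in the plane. As unit vectors (x east, y north, z up), v₁ plunges 27°→200° and v₂ plunges 26°→230°.
The plane normal is n = v₁ × v₂ ∝ (-0.105, -0.179, 0.400).
tan δ = √(n_x²+n_y²)/n_z = 0.207/0.400, so δ = 27.4°.
The horizontal component of n points toward azimuth atan2(n_x, n_y) = 210°, the dip direction.

true dip 27°, dip direction 210°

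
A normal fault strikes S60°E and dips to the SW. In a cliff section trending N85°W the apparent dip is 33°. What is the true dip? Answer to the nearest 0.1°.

56.9°

β = acute angle between strike S60°E and section N85°W = 25°.
tan δ = tan α / sin β = tan 33° / sin 25° = 0.6494 / 0.4226 = 1.5366
true dip = arctan 1.5366 = 56.94°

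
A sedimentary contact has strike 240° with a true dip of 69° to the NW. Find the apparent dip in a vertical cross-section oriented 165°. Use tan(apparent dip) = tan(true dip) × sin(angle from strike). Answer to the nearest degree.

Angle between strike (240°) and section (165°): β = 75°.
tan(apparent dip) = tan 69° · sin 75° = 2.5163
α = arctan(2.5163) = 68.33°

68°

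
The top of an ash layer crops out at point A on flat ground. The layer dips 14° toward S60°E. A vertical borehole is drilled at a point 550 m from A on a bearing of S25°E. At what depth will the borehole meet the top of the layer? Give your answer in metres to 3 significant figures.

112 m

The hole lies 35° from the dip direction, so the down-dip offset is 550 × cos 35° = 450.53 m.
Depth = down-dip offset × tan(dip) = 450.53 × tan 14° = 450.53 × 0.2493
Depth = 112.33 m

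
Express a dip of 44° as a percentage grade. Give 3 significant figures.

grade % = 100 × tan 44° = 100 × 0.9657

96.6%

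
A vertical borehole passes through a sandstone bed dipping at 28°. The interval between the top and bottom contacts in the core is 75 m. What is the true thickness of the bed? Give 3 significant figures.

66.2 m

True thickness t = h · cos(dip) = 75 × cos 28°
t = 75 × 0.8829 = 66.221 m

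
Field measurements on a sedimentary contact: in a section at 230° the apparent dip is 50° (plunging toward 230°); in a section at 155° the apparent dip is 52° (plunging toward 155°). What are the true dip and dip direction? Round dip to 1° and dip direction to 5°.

Each apparent-dip line lies in the plane. As unit vectors (x east, y north, z up), v₁ plunges 50°→230° and v₂ plunges 52°→155°.
n = v₁ × v₂ = (-0.102, -0.587, 0.382) (taken with n_z > 0).
Dip δ = arctan(|n_h|/n_z) = arctan(0.596/0.382) = 57.3°.
The horizontal component of n points toward azimuth atan2(n_x, n_y) = 190°, the dip direction.

true dip 57°, dip direction 190°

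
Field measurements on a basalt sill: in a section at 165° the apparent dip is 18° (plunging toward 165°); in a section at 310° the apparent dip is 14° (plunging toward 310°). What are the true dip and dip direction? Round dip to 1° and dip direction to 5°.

true dip 44°, dip direction 235°

The two traces are lines in the plane: v₁ = (sin 165°·cos 18°, cos 165°·cos 18°, −sin 18°), v₂ = (sin 310°·cos 14°, cos 310°·cos 14°, −sin 14°).
The plane normal is n = v₁ × v₂ ∝ (-0.415, -0.289, 0.529).
Dip δ = arctan(|n_h|/n_z) = arctan(0.506/0.529) = 43.7°.
The horizontal component of n points toward azimuth atan2(n_x, n_y) = 235°, the dip direction.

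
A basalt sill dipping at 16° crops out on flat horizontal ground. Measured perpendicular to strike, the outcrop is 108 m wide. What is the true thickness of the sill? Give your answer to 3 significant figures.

29.8 m

True thickness t = w · sin(dip) = 108 × sin 16°
t = 108 × 0.2756 = 29.769 m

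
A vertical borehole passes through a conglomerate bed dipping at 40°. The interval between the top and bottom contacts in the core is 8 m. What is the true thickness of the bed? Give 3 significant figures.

6.13 m

True thickness t = h · cos(dip) = 8 × cos 40°
t = 8 × 0.7660 = 6.128 m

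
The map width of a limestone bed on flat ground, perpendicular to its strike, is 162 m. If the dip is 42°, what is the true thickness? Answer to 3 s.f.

108 m

True thickness t = w · sin(dip) = 162 × sin 42°
t = 162 × 0.6691 = 108.399 m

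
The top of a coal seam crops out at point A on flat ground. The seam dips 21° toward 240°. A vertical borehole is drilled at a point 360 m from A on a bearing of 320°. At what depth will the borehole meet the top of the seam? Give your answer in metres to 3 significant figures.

24.0 m

The hole lies 80° from the dip direction, so the down-dip offset is 360 × cos 80° = 62.51 m.
Depth = down-dip offset × tan(dip) = 62.51 × tan 21° = 62.51 × 0.3839
Depth = 24.00 m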